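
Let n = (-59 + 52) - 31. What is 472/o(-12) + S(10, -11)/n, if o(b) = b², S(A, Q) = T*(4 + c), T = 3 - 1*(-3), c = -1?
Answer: 959/342 ≈ 2.8041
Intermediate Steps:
T = 6 (T = 3 + 3 = 6)
S(A, Q) = 18 (S(A, Q) = 6*(4 - 1) = 6*3 = 18)
n = -38 (n = -7 - 31 = -38)
472/o(-12) + S(10, -11)/n = 472/((-12)²) + 18/(-38) = 472/144 + 18*(-1/38) = 472*(1/144) - 9/19 = 59/18 - 9/19 = 959/342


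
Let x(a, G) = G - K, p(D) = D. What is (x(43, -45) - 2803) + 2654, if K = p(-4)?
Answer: -190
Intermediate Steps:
K = -4
x(a, G) = 4 + G (x(a, G) = G - 1*(-4) = G + 4 = 4 + G)
(x(43, -45) - 2803) + 2654 = ((4 - 45) - 2803) + 2654 = (-41 - 2803) + 2654 = -2844 + 2654 = -190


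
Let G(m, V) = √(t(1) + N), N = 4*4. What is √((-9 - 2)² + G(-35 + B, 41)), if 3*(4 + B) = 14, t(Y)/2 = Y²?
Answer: √(121 + 3*√2) ≈ 11.191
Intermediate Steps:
t(Y) = 2*Y²
B = ⅔ (B = -4 + (⅓)*14 = -4 + 14/3 = ⅔ ≈ 0.66667)
N = 16
G(m, V) = 3*√2 (G(m, V) = √(2*1² + 16) = √(2*1 + 16) = √(2 + 16) = √18 = 3*√2)
√((-9 - 2)² + G(-35 + B, 41)) = √((-9 - 2)² + 3*√2) = √((-11)² + 3*√2) = √(121 + 3*√2)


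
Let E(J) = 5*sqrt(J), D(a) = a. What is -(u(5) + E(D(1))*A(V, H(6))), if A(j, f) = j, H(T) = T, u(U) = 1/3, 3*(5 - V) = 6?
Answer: -46/3 ≈ -15.333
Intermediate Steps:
V = 3 (V = 5 - 1/3*6 = 5 - 2 = 3)
u(U) = 1/3
-(u(5) + E(D(1))*A(V, H(6))) = -(1/3 + (5*sqrt(1))*3) = -(1/3 + (5*1)*3) = -(1/3 + 5*3) = -(1/3 + 15) = -1*46/3 = -46/3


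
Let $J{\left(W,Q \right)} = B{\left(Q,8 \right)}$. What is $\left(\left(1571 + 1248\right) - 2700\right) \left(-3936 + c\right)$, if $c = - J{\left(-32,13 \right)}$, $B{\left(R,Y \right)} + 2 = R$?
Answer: $-469693$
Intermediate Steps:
$B{\left(R,Y \right)} = -2 + R$
$J{\left(W,Q \right)} = -2 + Q$
$c = -11$ ($c = - (-2 + 13) = \left(-1\right) 11 = -11$)
$\left(\left(1571 + 1248\right) - 2700\right) \left(-3936 + c\right) = \left(\left(1571 + 1248\right) - 2700\right) \left(-3936 - 11\right) = \left(2819 - 2700\right) \left(-3947\right) = 119 \left(-3947\right) = -469693$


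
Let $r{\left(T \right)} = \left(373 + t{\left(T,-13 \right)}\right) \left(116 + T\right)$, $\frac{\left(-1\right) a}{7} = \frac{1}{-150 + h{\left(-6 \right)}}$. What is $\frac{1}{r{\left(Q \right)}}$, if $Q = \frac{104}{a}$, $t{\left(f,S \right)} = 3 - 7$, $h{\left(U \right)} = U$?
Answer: $\frac{7}{6286284} \approx 1.1135 \cdot 10^{-6}$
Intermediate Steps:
$a = \frac{7}{156}$ ($a = - \frac{7}{-150 - 6} = - \frac{7}{-156} = \left(-7\right) \left(- \frac{1}{156}\right) = \frac{7}{156} \approx 0.044872$)
$t{\left(f,S \right)} = -4$
$Q = \frac{16224}{7}$ ($Q = \frac{104}{\frac{7}{156}} = 104 \cdot \frac{156}{7} = \frac{16224}{7} \approx 2317.7$)
$r{\left(T \right)} = 42804 + 369 T$ ($r{\left(T \right)} = \left(373 - 4\right) \left(116 + T\right) = 369 \left(116 + T\right) = 42804 + 369 T$)
$\frac{1}{r{\left(Q \right)}} = \frac{1}{42804 + 369 \cdot \frac{16224}{7}} = \frac{1}{42804 + \frac{5986656}{7}} = \frac{1}{\frac{6286284}{7}} = \frac{7}{6286284}$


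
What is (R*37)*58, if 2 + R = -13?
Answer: -32190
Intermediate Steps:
R = -15 (R = -2 - 13 = -15)
(R*37)*58 = -15*37*58 = -555*58 = -32190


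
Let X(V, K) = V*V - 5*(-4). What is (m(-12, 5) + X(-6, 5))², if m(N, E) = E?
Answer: 3721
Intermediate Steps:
X(V, K) = 20 + V² (X(V, K) = V² + 20 = 20 + V²)
(m(-12, 5) + X(-6, 5))² = (5 + (20 + (-6)²))² = (5 + (20 + 36))² = (5 + 56)² = 61² = 3721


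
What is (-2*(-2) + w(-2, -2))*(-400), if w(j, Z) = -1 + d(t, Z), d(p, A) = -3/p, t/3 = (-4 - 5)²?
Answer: -96800/81 ≈ -1195.1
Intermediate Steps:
t = 243 (t = 3*(-4 - 5)² = 3*(-9)² = 3*81 = 243)
w(j, Z) = -82/81 (w(j, Z) = -1 - 3/243 = -1 - 3*1/243 = -1 - 1/81 = -82/81)
(-2*(-2) + w(-2, -2))*(-400) = (-2*(-2) - 82/81)*(-400) = (4 - 82/81)*(-400) = (242/81)*(-400) = -96800/81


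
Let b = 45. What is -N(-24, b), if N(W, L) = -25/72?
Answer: 25/72 ≈ 0.34722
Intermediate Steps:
N(W, L) = -25/72 (N(W, L) = -25*1/72 = -25/72)
-N(-24, b) = -1*(-25/72) = 25/72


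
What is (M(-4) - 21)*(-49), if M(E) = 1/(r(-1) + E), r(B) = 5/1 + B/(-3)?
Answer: 3969/4 ≈ 992.25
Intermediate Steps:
r(B) = 5 - B/3 (r(B) = 5*1 + B*(-⅓) = 5 - B/3)
M(E) = 1/(16/3 + E) (M(E) = 1/((5 - ⅓*(-1)) + E) = 1/((5 + ⅓) + E) = 1/(16/3 + E))
(M(-4) - 21)*(-49) = (3/(16 + 3*(-4)) - 21)*(-49) = (3/(16 - 12) - 21)*(-49) = (3/4 - 21)*(-49) = (3*(¼) - 21)*(-49) = (¾ - 21)*(-49) = -81/4*(-49) = 3969/4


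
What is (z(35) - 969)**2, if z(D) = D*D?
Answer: 65536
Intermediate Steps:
z(D) = D**2
(z(35) - 969)**2 = (35**2 - 969)**2 = (1225 - 969)**2 = 256**2 = 65536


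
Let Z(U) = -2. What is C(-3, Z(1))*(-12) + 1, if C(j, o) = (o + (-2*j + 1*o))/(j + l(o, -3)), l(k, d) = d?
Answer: 5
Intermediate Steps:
C(j, o) = (-2*j + 2*o)/(-3 + j) (C(j, o) = (o + (-2*j + 1*o))/(j - 3) = (o + (-2*j + o))/(-3 + j) = (o + (o - 2*j))/(-3 + j) = (-2*j + 2*o)/(-3 + j))
C(-3, Z(1))*(-12) + 1 = (2*(-2 - 1*(-3))/(-3 - 3))*(-12) + 1 = (2*(-2 + 3)/(-6))*(-12) + 1 = (2*(-⅙)*1)*(-12) + 1 = -⅓*(-12) + 1 = 4 + 1 = 5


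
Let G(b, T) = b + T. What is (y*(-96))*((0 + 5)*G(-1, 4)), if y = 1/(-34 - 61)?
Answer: 288/19 ≈ 15.158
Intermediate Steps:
G(b, T) = T + b
y = -1/95 (y = 1/(-95) = -1/95 ≈ -0.010526)
(y*(-96))*((0 + 5)*G(-1, 4)) = (-1/95*(-96))*((0 + 5)*(4 - 1)) = 96*(5*3)/95 = (96/95)*15 = 288/19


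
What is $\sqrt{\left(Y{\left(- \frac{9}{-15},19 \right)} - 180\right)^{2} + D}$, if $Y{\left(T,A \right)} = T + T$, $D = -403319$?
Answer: $\frac{i \sqrt{9283739}}{5} \approx 609.38 i$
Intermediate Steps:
$Y{\left(T,A \right)} = 2 T$
$\sqrt{\left(Y{\left(- \frac{9}{-15},19 \right)} - 180\right)^{2} + D} = \sqrt{\left(2 \left(- \frac{9}{-15}\right) - 180\right)^{2} - 403319} = \sqrt{\left(2 \left(\left(-9\right) \left(- \frac{1}{15}\right)\right) - 180\right)^{2} - 403319} = \sqrt{\left(2 \cdot \frac{3}{5} - 180\right)^{2} - 403319} = \sqrt{\left(\frac{6}{5} - 180\right)^{2} - 403319} = \sqrt{\left(- \frac{894}{5}\right)^{2} - 403319} = \sqrt{\frac{799236}{25} - 403319} = \sqrt{- \frac{9283739}{25}} = \frac{i \sqrt{9283739}}{5}$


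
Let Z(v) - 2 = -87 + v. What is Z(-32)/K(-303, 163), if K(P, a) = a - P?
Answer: -117/466 ≈ -0.25107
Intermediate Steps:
Z(v) = -85 + v (Z(v) = 2 + (-87 + v) = -85 + v)
Z(-32)/K(-303, 163) = (-85 - 32)/(163 - 1*(-303)) = -117/(163 + 303) = -117/466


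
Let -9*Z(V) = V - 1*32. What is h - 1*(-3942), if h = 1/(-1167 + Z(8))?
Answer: 13769403/3493 ≈ 3942.0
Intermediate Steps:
Z(V) = 32/9 - V/9 (Z(V) = -(V - 1*32)/9 = -(V - 32)/9 = -(-32 + V)/9 = 32/9 - V/9)
h = -3/3493 (h = 1/(-1167 + (32/9 - 1/9*8)) = 1/(-1167 + (32/9 - 8/9)) = 1/(-1167 + 8/3) = 1/(-3493/3) = -3/3493 ≈ -0.00085886)
h - 1*(-3942) = -3/3493 - 1*(-3942) = -3/3493 + 3942 = 13769403/3493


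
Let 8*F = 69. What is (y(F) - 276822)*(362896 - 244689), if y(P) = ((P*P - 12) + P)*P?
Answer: -16716746348613/512 ≈ -3.2650e+10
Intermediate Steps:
F = 69/8 (F = (⅛)*69 = 69/8 ≈ 8.6250)
y(P) = P*(-12 + P + P²) (y(P) = ((P² - 12) + P)*P = ((-12 + P²) + P)*P = (-12 + P + P²)*P = P*(-12 + P + P²))
(y(F) - 276822)*(362896 - 244689) = (69*(-12 + 69/8 + (69/8)²)/8 - 276822)*(362896 - 244689) = (69*(-12 + 69/8 + 4761/64)/8 - 276822)*118207 = ((69/8)*(4545/64) - 276822)*118207 = (313605/512 - 276822)*118207 = -141419259/512*118207 = -16716746348613/512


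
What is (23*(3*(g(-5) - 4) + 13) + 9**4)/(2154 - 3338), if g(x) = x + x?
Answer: -2947/592 ≈ -4.9780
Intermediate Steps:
g(x) = 2*x
(23*(3*(g(-5) - 4) + 13) + 9**4)/(2154 - 3338) = (23*(3*(2*(-5) - 4) + 13) + 9**4)/(2154 - 3338) = (23*(3*(-10 - 4) + 13) + 6561)/(-1184) = (23*(3*(-14) + 13) + 6561)*(-1/1184) = (23*(-42 + 13) + 6561)*(-1/1184) = (23*(-29) + 6561)*(-1/1184) = (-667 + 6561)*(-1/1184) = 5894*(-1/1184) = -2947/592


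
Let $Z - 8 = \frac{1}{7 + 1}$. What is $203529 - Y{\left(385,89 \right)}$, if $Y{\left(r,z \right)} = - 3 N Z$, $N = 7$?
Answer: $\frac{1629597}{8} \approx 2.037 \cdot 10^{5}$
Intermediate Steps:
$Z = \frac{65}{8}$ ($Z = 8 + \frac{1}{7 + 1} = 8 + \frac{1}{8} = \frac{65}{8} \approx 8.125$)
$Y{\left(r,z \right)} = - \frac{1365}{8}$ ($Y{\left(r,z \right)} = \left(-3\right) 7 \cdot \frac{65}{8} = \left(-21\right) \frac{65}{8} = - \frac{1365}{8}$)
$203529 - Y{\left(385,89 \right)} = 203529 - - \frac{1365}{8} = 203529 + \frac{1365}{8} = \frac{1629597}{8}$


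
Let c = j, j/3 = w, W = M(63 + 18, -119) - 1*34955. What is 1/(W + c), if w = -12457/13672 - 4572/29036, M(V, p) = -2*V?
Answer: -99245048/3485506507993 ≈ -2.8474e-5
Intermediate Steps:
w = -106052459/99245048 (w = -12457*1/13672 - 4572*1/29036 = -12457/13672 - 1143/7259 = -106052459/99245048 ≈ -1.0686)
W = -35117 (W = -2*(63 + 18) - 1*34955 = -2*81 - 34955 = -162 - 34955 = -35117)
j = -318157377/99245048 (j = 3*(-106052459/99245048) = -318157377/99245048 ≈ -3.2058)
c = -318157377/99245048 ≈ -3.2058
1/(W + c) = 1/(-35117 - 318157377/99245048) = 1/(-3485506507993/99245048) = -99245048/3485506507993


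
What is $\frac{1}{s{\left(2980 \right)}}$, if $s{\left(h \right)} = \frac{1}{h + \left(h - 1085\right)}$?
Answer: $4875$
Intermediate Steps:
$s{\left(h \right)} = \frac{1}{-1085 + 2 h}$ ($s{\left(h \right)} = \frac{1}{h + \left(h - 1085\right)} = \frac{1}{h + \left(-1085 + h\right)} = \frac{1}{-1085 + 2 h}$)
$\frac{1}{s{\left(2980 \right)}} = \frac{1}{\frac{1}{-1085 + 2 \cdot 2980}} = \frac{1}{\frac{1}{-1085 + 5960}} = \frac{1}{\frac{1}{4875}} = 4875$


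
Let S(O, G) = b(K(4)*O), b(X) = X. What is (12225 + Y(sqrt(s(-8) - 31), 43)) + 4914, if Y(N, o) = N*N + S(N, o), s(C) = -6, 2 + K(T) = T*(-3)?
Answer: 17102 - 14*I*sqrt(37) ≈ 17102.0 - 85.159*I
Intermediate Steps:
K(T) = -2 - 3*T (K(T) = -2 + T*(-3) = -2 - 3*T)
S(O, G) = -14*O (S(O, G) = (-2 - 3*4)*O = (-2 - 12)*O = -14*O)
Y(N, o) = N**2 - 14*N (Y(N, o) = N*N - 14*N = N**2 - 14*N)
(12225 + Y(sqrt(s(-8) - 31), 43)) + 4914 = (12225 + sqrt(-6 - 31)*(-14 + sqrt(-6 - 31))) + 4914 = (12225 + sqrt(-37)*(-14 + sqrt(-37))) + 4914 = (12225 + (I*sqrt(37))*(-14 + I*sqrt(37))) + 4914 = (12225 + I*sqrt(37)*(-14 + I*sqrt(37))) + 4914 = 17139 + I*sqrt(37)*(-14 + I*sqrt(37))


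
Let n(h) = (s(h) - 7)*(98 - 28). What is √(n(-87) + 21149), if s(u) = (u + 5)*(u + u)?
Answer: √1019419 ≈ 1009.7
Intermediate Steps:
s(u) = 2*u*(5 + u) (s(u) = (5 + u)*(2*u) = 2*u*(5 + u))
n(h) = -490 + 140*h*(5 + h) (n(h) = (2*h*(5 + h) - 7)*(98 - 28) = (-7 + 2*h*(5 + h))*70 = -490 + 140*h*(5 + h))
√(n(-87) + 21149) = √((-490 + 140*(-87)*(5 - 87)) + 21149) = √((-490 + 140*(-87)*(-82)) + 21149) = √((-490 + 998760) + 21149) = √(998270 + 21149) = √1019419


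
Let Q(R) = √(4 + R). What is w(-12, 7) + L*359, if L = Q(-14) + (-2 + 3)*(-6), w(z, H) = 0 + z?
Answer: -2166 + 359*I*√10 ≈ -2166.0 + 1135.3*I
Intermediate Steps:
w(z, H) = z
L = -6 + I*√10 (L = √(4 - 14) + (-2 + 3)*(-6) = √(-10) + 1*(-6) = I*√10 - 6 = -6 + I*√10 ≈ -6.0 + 3.1623*I)
w(-12, 7) + L*359 = -12 + (-6 + I*√10)*359 = -12 + (-2154 + 359*I*√10) = -2166 + 359*I*√10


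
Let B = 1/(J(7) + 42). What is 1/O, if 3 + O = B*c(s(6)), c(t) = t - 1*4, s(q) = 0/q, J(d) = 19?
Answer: -61/187 ≈ -0.32620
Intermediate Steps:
s(q) = 0
B = 1/61 (B = 1/(19 + 42) = 1/61 ≈ 0.016393)
c(t) = -4 + t (c(t) = t - 4 = -4 + t)
O = -187/61 (O = -3 + (-4 + 0)/61 = -3 + (1/61)*(-4) = -3 - 4/61 = -187/61 ≈ -3.0656)
1/O = 1/(-187/61) = -61/187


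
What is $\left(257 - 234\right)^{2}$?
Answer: $529$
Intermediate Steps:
$\left(257 - 234\right)^{2} = 23^{2} = 529$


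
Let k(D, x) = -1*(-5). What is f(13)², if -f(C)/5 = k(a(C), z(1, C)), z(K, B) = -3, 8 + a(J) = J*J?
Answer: 625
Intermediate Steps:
a(J) = -8 + J² (a(J) = -8 + J*J = -8 + J²)
k(D, x) = 5
f(C) = -25 (f(C) = -5*5 = -25)
f(13)² = (-25)² = 625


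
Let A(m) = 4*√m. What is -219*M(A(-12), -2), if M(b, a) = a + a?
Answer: 876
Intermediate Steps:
M(b, a) = 2*a
-219*M(A(-12), -2) = -438*(-2) = -219*(-4) = 876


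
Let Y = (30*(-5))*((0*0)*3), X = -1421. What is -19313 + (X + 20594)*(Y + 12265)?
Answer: 235137532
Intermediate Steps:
Y = 0 (Y = -0*3 = -150*0 = 0)
-19313 + (X + 20594)*(Y + 12265) = -19313 + (-1421 + 20594)*(0 + 12265) = -19313 + 19173*12265 = -19313 + 235156845 = 235137532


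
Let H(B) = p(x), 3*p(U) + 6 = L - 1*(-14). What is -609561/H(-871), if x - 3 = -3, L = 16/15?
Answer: -27430245/136 ≈ -2.0169e+5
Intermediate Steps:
L = 16/15 (L = 16*(1/15) = 16/15 ≈ 1.0667)
x = 0 (x = 3 - 3 = 0)
p(U) = 136/45 (p(U) = -2 + (16/15 - 1*(-14))/3 = -2 + (16/15 + 14)/3 = -2 + (⅓)*(226/15) = -2 + 226/45 = 136/45)
H(B) = 136/45
-609561/H(-871) = -609561/136/45 = -609561*45/136 = -27430245/136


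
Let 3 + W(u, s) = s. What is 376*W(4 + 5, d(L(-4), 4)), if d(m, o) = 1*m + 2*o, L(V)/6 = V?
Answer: -7144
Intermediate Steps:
L(V) = 6*V
d(m, o) = m + 2*o
W(u, s) = -3 + s
376*W(4 + 5, d(L(-4), 4)) = 376*(-3 + (6*(-4) + 2*4)) = 376*(-3 + (-24 + 8)) = 376*(-3 - 16) = 376*(-19) = -7144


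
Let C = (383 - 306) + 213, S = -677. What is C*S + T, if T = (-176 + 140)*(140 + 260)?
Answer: -210730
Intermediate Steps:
T = -14400 (T = -36*400 = -14400)
C = 290 (C = 77 + 213 = 290)
C*S + T = 290*(-677) - 14400 = -196330 - 14400 = -210730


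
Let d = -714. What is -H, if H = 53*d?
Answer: 37842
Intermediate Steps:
H = -37842 (H = 53*(-714) = -37842)
-H = -1*(-37842) = 37842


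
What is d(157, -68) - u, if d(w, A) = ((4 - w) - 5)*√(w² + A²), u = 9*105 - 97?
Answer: -848 - 158*√29273 ≈ -27881.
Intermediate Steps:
u = 848 (u = 945 - 97 = 848)
d(w, A) = √(A² + w²)*(-1 - w) (d(w, A) = (-1 - w)*√(A² + w²) = √(A² + w²)*(-1 - w))
d(157, -68) - u = √((-68)² + 157²)*(-1 - 1*157) - 1*848 = √(4624 + 24649)*(-1 - 157) - 848 = √29273*(-158) - 848 = -158*√29273 - 848 = -848 - 158*√29273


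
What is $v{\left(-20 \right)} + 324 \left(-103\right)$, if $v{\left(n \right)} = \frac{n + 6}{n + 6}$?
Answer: $-33371$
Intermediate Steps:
$v{\left(n \right)} = 1$ ($v{\left(n \right)} = \frac{6 + n}{6 + n} = 1$)
$v{\left(-20 \right)} + 324 \left(-103\right) = 1 + 324 \left(-103\right) = 1 - 33372 = -33371$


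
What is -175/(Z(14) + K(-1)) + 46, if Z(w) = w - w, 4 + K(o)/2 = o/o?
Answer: 451/6 ≈ 75.167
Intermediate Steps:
K(o) = -6 (K(o) = -8 + 2*(o/o) = -8 + 2*1 = -8 + 2 = -6)
Z(w) = 0
-175/(Z(14) + K(-1)) + 46 = -175/(0 - 6) + 46 = -175/(-6) + 46 = -175*(-1/6) + 46 = 175/6 + 46 = 451/6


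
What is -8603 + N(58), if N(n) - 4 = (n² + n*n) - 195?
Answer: -2066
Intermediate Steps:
N(n) = -191 + 2*n² (N(n) = 4 + ((n² + n*n) - 195) = 4 + ((n² + n²) - 195) = 4 + (2*n² - 195) = 4 + (-195 + 2*n²) = -191 + 2*n²)
-8603 + N(58) = -8603 + (-191 + 2*58²) = -8603 + (-191 + 2*3364) = -8603 + (-191 + 6728) = -8603 + 6537 = -2066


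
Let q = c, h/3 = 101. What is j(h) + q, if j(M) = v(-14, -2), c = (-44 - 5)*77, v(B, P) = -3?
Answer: -3776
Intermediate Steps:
h = 303 (h = 3*101 = 303)
c = -3773 (c = -49*77 = -3773)
q = -3773
j(M) = -3
j(h) + q = -3 - 3773 = -3776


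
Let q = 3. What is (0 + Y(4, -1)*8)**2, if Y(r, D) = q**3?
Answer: 46656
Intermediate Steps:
Y(r, D) = 27 (Y(r, D) = 3**3 = 27)
(0 + Y(4, -1)*8)**2 = (0 + 27*8)**2 = (0 + 216)**2 = 216**2 = 46656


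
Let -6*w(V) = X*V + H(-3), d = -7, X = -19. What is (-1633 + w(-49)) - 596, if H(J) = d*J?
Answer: -7163/3 ≈ -2387.7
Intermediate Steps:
H(J) = -7*J
w(V) = -7/2 + 19*V/6 (w(V) = -(-19*V - 7*(-3))/6 = -(-19*V + 21)/6 = -(21 - 19*V)/6 = -7/2 + 19*V/6)
(-1633 + w(-49)) - 596 = (-1633 + (-7/2 + (19/6)*(-49))) - 596 = (-1633 + (-7/2 - 931/6)) - 596 = (-1633 - 476/3) - 596 = -5375/3 - 596 = -7163/3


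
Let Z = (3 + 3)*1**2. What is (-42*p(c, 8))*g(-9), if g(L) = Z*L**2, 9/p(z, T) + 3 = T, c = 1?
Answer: -183708/5 ≈ -36742.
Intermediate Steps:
Z = 6 (Z = 6*1 = 6)
p(z, T) = 9/(-3 + T)
g(L) = 6*L**2
(-42*p(c, 8))*g(-9) = (-378/(-3 + 8))*(6*(-9)**2) = (-378/5)*(6*81) = -378/5*486 = -183708/5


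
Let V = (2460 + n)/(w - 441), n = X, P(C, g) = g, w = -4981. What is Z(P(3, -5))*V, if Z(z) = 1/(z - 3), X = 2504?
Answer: 1241/10844 ≈ 0.11444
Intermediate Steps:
n = 2504
V = -2482/2711 (V = (2460 + 2504)/(-4981 - 441) = 4964/(-5422) = 4964*(-1/5422) = -2482/2711 ≈ -0.91553)
Z(z) = 1/(-3 + z)
Z(P(3, -5))*V = -2482/2711/(-3 - 5) = -2482/2711/(-8) = -1/8*(-2482/2711) = 1241/10844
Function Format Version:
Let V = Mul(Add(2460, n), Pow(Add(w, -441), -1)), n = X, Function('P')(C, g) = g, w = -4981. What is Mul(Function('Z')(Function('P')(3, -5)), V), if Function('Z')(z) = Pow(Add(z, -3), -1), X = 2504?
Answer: Rational(1241, 10844) ≈ 0.11444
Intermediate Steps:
n = 2504
V = Rational(-2482, 2711) (V = Mul(Add(2460, 2504), Pow(Add(-4981, -441), -1)) = Mul(4964, Pow(-5422, -1)) = Mul(4964, Rational(-1, 5422)) = Rational(-2482, 2711) ≈ -0.91553)
Function('Z')(z) = Pow(Add(-3, z), -1)
Mul(Function('Z')(Function('P')(3, -5)), V) = Mul(Pow(Add(-3, -5), -1), Rational(-2482, 2711)) = Mul(Pow(-8, -1), Rational(-2482, 2711)) = Mul(Rational(-1, 8), Rational(-2482, 2711)) = Rational(1241, 10844)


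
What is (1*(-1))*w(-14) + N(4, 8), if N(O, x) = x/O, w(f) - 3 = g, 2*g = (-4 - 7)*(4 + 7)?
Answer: 119/2 ≈ 59.500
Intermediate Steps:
g = -121/2 (g = ((-4 - 7)*(4 + 7))/2 = (-11*11)/2 = (1/2)*(-121) = -121/2 ≈ -60.500)
w(f) = -115/2 (w(f) = 3 - 121/2 = -115/2)
(1*(-1))*w(-14) + N(4, 8) = (1*(-1))*(-115/2) + 8/4 = -1*(-115/2) + 8*(1/4) = 115/2 + 2 = 119/2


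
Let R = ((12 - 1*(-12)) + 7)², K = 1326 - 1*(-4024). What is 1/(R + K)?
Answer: 1/6311 ≈ 0.00015845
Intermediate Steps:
K = 5350 (K = 1326 + 4024 = 5350)
R = 961 (R = ((12 + 12) + 7)² = (24 + 7)² = 31² = 961)
1/(R + K) = 1/(961 + 5350) = 1/6311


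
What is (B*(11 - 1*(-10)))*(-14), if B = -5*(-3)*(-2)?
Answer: 8820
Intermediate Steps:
B = -30 (B = 15*(-2) = -30)
(B*(11 - 1*(-10)))*(-14) = -30*(11 - 1*(-10))*(-14) = -30*(11 + 10)*(-14) = -30*21*(-14) = -630*(-14) = 8820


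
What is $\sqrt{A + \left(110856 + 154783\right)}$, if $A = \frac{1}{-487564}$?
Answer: $\frac{3 \sqrt{1754092932081105}}{243782} \approx 515.4$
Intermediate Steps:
$A = - \frac{1}{487564} \approx -2.051 \cdot 10^{-6}$
$\sqrt{A + \left(110856 + 154783\right)} = \sqrt{- \frac{1}{487564} + \left(110856 + 154783\right)} = \sqrt{- \frac{1}{487564} + 265639} = \sqrt{\frac{129516013395}{487564}} = \frac{3 \sqrt{1754092932081105}}{243782}$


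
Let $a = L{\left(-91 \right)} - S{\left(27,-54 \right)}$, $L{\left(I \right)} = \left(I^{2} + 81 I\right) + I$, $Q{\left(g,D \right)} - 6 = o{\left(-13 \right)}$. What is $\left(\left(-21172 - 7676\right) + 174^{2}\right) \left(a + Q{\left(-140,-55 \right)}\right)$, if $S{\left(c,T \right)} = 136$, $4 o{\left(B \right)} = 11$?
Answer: $987819$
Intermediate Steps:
$o{\left(B \right)} = \frac{11}{4}$ ($o{\left(B \right)} = \frac{1}{4} \cdot 11 = \frac{11}{4}$)
$Q{\left(g,D \right)} = \frac{35}{4}$ ($Q{\left(g,D \right)} = 6 + \frac{11}{4} = \frac{35}{4}$)
$L{\left(I \right)} = I^{2} + 82 I$
$a = 683$ ($a = - 91 \left(82 - 91\right) - 136 = \left(-91\right) \left(-9\right) - 136 = 819 - 136 = 683$)
$\left(\left(-21172 - 7676\right) + 174^{2}\right) \left(a + Q{\left(-140,-55 \right)}\right) = \left(\left(-21172 - 7676\right) + 174^{2}\right) \left(683 + \frac{35}{4}\right) = \left(\left(-21172 - 7676\right) + 30276\right) \frac{2767}{4} = \left(-28848 + 30276\right) \frac{2767}{4} = 1428 \cdot \frac{2767}{4} = 987819$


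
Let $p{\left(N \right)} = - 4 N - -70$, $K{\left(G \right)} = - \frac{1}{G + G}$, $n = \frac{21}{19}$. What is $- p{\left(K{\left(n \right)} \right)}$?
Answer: $- \frac{1508}{21} \approx -71.81$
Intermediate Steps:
$n = \frac{21}{19}$ ($n = 21 \cdot \frac{1}{19} = \frac{21}{19} \approx 1.1053$)
$K{\left(G \right)} = - \frac{1}{2 G}$
$p{\left(N \right)} = 70 - 4 N$ ($p{\left(N \right)} = - 4 N + 70 = 70 - 4 N$)
$- p{\left(K{\left(n \right)} \right)} = - (70 - 4 \left(- \frac{1}{2 \cdot \frac{21}{19}}\right)) = - (70 - 4 \left(\left(- \frac{1}{2}\right) \frac{19}{21}\right)) = - (70 - - \frac{38}{21}) = - (70 + \frac{38}{21}) = \left(-1\right) \frac{1508}{21} = - \frac{1508}{21}$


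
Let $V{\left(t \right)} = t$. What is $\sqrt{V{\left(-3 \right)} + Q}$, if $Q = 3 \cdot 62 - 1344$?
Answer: $3 i \sqrt{129} \approx 34.073 i$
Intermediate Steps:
$Q = -1158$ ($Q = 186 - 1344 = -1158$)
$\sqrt{V{\left(-3 \right)} + Q} = \sqrt{-3 - 1158} = \sqrt{-1161} = 3 i \sqrt{129}$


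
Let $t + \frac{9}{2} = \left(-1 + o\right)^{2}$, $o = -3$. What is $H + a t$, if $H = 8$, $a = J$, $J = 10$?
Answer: $123$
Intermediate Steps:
$a = 10$
$t = \frac{23}{2}$ ($t = - \frac{9}{2} + \left(-1 - 3\right)^{2} = - \frac{9}{2} + \left(-4\right)^{2} = - \frac{9}{2} + 16 = \frac{23}{2} \approx 11.5$)
$H + a t = 8 + 10 \cdot \frac{23}{2} = 8 + 115 = 123$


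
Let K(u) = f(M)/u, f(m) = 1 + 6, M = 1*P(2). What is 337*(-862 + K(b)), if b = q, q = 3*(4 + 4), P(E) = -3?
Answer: -6969497/24 ≈ -2.9040e+5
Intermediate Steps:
q = 24 (q = 3*8 = 24)
M = -3 (M = 1*(-3) = -3)
f(m) = 7
b = 24
K(u) = 7/u
337*(-862 + K(b)) = 337*(-862 + 7/24) = 337*(-20681/24) = -6969497/24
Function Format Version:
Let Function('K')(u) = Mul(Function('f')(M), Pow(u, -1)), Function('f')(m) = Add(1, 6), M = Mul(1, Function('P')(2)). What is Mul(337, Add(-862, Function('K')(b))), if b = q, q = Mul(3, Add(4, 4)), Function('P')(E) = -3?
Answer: Rational(-6969497, 24) ≈ -2.9040e+5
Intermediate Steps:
q = 24 (q = Mul(3, 8) = 24)
M = -3 (M = Mul(1, -3) = -3)
Function('f')(m) = 7
b = 24
Function('K')(u) = Mul(7, Pow(u, -1))
Mul(337, Add(-862, Function('K')(b))) = Mul(337, Add(-862, Mul(7, Pow(24, -1)))) = Mul(337, Add(-862, Mul(7, Rational(1, 24)))) = Mul(337, Add(-862, Rational(7, 24))) = Mul(337, Rational(-20681, 24)) = Rational(-6969497, 24)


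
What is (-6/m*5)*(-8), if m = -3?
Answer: -80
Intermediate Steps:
(-6/m*5)*(-8) = (-6/(-3)*5)*(-8) = (-6*(-⅓)*5)*(-8) = (2*5)*(-8) = 10*(-8) = -80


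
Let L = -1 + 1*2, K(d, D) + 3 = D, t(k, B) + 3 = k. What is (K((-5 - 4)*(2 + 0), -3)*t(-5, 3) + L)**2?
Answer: 2401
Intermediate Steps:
t(k, B) = -3 + k
K(d, D) = -3 + D
L = 1 (L = -1 + 2 = 1)
(K((-5 - 4)*(2 + 0), -3)*t(-5, 3) + L)**2 = ((-3 - 3)*(-3 - 5) + 1)**2 = (-6*(-8) + 1)**2 = (48 + 1)**2 = 49**2 = 2401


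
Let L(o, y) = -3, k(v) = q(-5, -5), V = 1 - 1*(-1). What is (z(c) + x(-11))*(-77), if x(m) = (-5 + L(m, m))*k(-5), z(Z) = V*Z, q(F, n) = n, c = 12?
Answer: -4928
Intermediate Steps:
V = 2 (V = 1 + 1 = 2)
k(v) = -5
z(Z) = 2*Z
x(m) = 40 (x(m) = (-5 - 3)*(-5) = -8*(-5) = 40)
(z(c) + x(-11))*(-77) = (2*12 + 40)*(-77) = (24 + 40)*(-77) = 64*(-77) = -4928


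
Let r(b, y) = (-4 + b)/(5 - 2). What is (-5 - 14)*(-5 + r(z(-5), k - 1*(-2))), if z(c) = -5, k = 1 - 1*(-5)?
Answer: 152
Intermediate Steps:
k = 6 (k = 1 + 5 = 6)
r(b, y) = -4/3 + b/3 (r(b, y) = (-4 + b)/3 = (-4 + b)*(⅓) = -4/3 + b/3)
(-5 - 14)*(-5 + r(z(-5), k - 1*(-2))) = (-5 - 14)*(-5 + (-4/3 + (⅓)*(-5))) = -19*(-5 + (-4/3 - 5/3)) = -19*(-5 - 3) = -19*(-8) = 152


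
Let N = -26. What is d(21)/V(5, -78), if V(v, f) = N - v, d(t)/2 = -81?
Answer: 162/31 ≈ 5.2258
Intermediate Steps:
d(t) = -162 (d(t) = 2*(-81) = -162)
V(v, f) = -26 - v
d(21)/V(5, -78) = -162/(-26 - 1*5) = -162/(-26 - 5) = -162/(-31) = -162*(-1/31) = 162/31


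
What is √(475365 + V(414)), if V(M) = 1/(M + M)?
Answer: √9052851083/138 ≈ 689.47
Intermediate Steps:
V(M) = 1/(2*M)
√(475365 + V(414)) = √(475365 + (½)/414) = √(475365 + (½)*(1/414)) = √(475365 + 1/828) = √(393602221/828) = √9052851083/138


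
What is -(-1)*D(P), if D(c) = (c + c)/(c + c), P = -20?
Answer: 1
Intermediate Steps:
D(c) = 1 (D(c) = (2*c)/((2*c)) = (1/(2*c))*(2*c) = 1)
-(-1)*D(P) = -(-1) = -1*(-1) = 1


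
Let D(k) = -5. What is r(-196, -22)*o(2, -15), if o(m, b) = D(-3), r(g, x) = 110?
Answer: -550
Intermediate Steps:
o(m, b) = -5
r(-196, -22)*o(2, -15) = 110*(-5) = -550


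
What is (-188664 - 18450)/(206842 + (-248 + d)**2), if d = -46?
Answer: -103557/146639 ≈ -0.70620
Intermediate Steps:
(-188664 - 18450)/(206842 + (-248 + d)**2) = (-188664 - 18450)/(206842 + (-248 - 46)**2) = -207114/(206842 + (-294)**2) = -207114/(206842 + 86436) = -207114/293278 = -207114*1/293278 = -103557/146639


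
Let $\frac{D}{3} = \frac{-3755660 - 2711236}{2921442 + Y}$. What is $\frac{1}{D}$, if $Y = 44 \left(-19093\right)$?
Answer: $- \frac{1040675}{9700344} \approx -0.10728$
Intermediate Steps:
$Y = -840092$
$D = - \frac{9700344}{1040675}$ ($D = 3 \frac{-3755660 - 2711236}{2921442 - 840092} = 3 \left(- \frac{6466896}{2081350}\right) = 3 \left(\left(-6466896\right) \frac{1}{2081350}\right) = 3 \left(- \frac{3233448}{1040675}\right) = - \frac{9700344}{1040675} \approx -9.3212$)
$\frac{1}{D} = \frac{1}{- \frac{9700344}{1040675}} = - \frac{1040675}{9700344}$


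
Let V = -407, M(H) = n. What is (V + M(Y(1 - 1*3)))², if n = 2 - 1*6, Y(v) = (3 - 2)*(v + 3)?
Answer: 168921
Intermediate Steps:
Y(v) = 3 + v (Y(v) = 1*(3 + v) = 3 + v)
n = -4 (n = 2 - 6 = -4)
M(H) = -4
(V + M(Y(1 - 1*3)))² = (-407 - 4)² = (-411)² = 168921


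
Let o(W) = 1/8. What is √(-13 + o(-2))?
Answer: I*√206/4 ≈ 3.5882*I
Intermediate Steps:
o(W) = ⅛
√(-13 + o(-2)) = √(-13 + ⅛) = √(-103/8) = I*√206/4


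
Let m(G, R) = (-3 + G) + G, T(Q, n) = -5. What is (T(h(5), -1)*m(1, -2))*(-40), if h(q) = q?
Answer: -200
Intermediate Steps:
m(G, R) = -3 + 2*G
(T(h(5), -1)*m(1, -2))*(-40) = -5*(-3 + 2*1)*(-40) = -5*(-3 + 2)*(-40) = -5*(-1)*(-40) = 5*(-40) = -200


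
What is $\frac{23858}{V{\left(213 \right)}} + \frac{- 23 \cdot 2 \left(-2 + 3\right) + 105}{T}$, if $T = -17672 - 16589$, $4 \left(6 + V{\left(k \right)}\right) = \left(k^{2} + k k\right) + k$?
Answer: $\frac{3264231059}{3115249947} \approx 1.0478$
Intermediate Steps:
$V{\left(k \right)} = -6 + \frac{k^{2}}{2} + \frac{k}{4}$ ($V{\left(k \right)} = -6 + \frac{\left(k^{2} + k k\right) + k}{4} = -6 + \frac{\left(k^{2} + k^{2}\right) + k}{4} = -6 + \frac{2 k^{2} + k}{4} = -6 + \frac{k + 2 k^{2}}{4} = -6 + \left(\frac{k^{2}}{2} + \frac{k}{4}\right) = -6 + \frac{k^{2}}{2} + \frac{k}{4}$)
$T = -34261$
$\frac{23858}{V{\left(213 \right)}} + \frac{- 23 \cdot 2 \left(-2 + 3\right) + 105}{T} = \frac{23858}{-6 + \frac{213^{2}}{2} + \frac{1}{4} \cdot 213} + \frac{- 23 \cdot 2 \left(-2 + 3\right) + 105}{-34261} = \frac{23858}{-6 + \frac{1}{2} \cdot 45369 + \frac{213}{4}} + \left(- 23 \cdot 2 \cdot 1 + 105\right) \left(- \frac{1}{34261}\right) = \frac{23858}{-6 + \frac{45369}{2} + \frac{213}{4}} + \left(\left(-23\right) 2 + 105\right) \left(- \frac{1}{34261}\right) = \frac{23858}{\frac{90927}{4}} + \left(-46 + 105\right) \left(- \frac{1}{34261}\right) = 23858 \cdot \frac{4}{90927} + 59 \left(- \frac{1}{34261}\right) = \frac{95432}{90927} - \frac{59}{34261} = \frac{3264231059}{3115249947}$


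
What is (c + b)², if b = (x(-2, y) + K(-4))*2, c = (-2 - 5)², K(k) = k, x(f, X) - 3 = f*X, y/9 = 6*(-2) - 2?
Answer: 303601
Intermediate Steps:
y = -126 (y = 9*(6*(-2) - 2) = 9*(-12 - 2) = 9*(-14) = -126)
x(f, X) = 3 + X*f (x(f, X) = 3 + f*X = 3 + X*f)
c = 49 (c = (-7)² = 49)
b = 502 (b = ((3 - 126*(-2)) - 4)*2 = ((3 + 252) - 4)*2 = (255 - 4)*2 = 251*2 = 502)
(c + b)² = (49 + 502)² = 551² = 303601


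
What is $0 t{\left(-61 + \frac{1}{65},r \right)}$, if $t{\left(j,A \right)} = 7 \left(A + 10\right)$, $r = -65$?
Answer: $0$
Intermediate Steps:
$t{\left(j,A \right)} = 70 + 7 A$ ($t{\left(j,A \right)} = 7 \left(10 + A\right) = 70 + 7 A$)
$0 t{\left(-61 + \frac{1}{65},r \right)} = 0 \left(70 + 7 \left(-65\right)\right) = 0 \left(70 - 455\right) = 0 \left(-385\right) = 0$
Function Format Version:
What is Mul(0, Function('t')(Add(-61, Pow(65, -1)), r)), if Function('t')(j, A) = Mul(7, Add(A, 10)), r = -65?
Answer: 0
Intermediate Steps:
Function('t')(j, A) = Add(70, Mul(7, A)) (Function('t')(j, A) = Mul(7, Add(10, A)) = Add(70, Mul(7, A)))
Mul(0, Function('t')(Add(-61, Pow(65, -1)), r)) = Mul(0, Add(70, Mul(7, -65))) = Mul(0, Add(70, -455)) = Mul(0, -385) = 0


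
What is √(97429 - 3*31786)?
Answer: √2071 ≈ 45.508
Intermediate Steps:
√(97429 - 3*31786) = √(97429 - 95358) = √2071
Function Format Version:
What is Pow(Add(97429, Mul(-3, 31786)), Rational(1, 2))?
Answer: Pow(2071, Rational(1, 2)) ≈ 45.508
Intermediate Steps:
Pow(Add(97429, Mul(-3, 31786)), Rational(1, 2)) = Pow(Add(97429, -95358), Rational(1, 2)) = Pow(2071, Rational(1, 2))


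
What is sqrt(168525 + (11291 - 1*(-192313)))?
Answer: sqrt(372129) ≈ 610.02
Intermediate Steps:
sqrt(168525 + (11291 - 1*(-192313))) = sqrt(168525 + (11291 + 192313)) = sqrt(168525 + 203604) = sqrt(372129)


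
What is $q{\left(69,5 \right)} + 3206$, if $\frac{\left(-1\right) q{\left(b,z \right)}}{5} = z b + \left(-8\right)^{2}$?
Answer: $1161$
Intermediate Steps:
$q{\left(b,z \right)} = -320 - 5 b z$ ($q{\left(b,z \right)} = - 5 \left(z b + \left(-8\right)^{2}\right) = - 5 \left(b z + 64\right) = - 5 \left(64 + b z\right) = -320 - 5 b z$)
$q{\left(69,5 \right)} + 3206 = \left(-320 - 345 \cdot 5\right) + 3206 = \left(-320 - 1725\right) + 3206 = -2045 + 3206 = 1161$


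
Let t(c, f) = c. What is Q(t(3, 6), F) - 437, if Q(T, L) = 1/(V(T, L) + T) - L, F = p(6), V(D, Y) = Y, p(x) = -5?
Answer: -865/2 ≈ -432.50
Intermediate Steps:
F = -5
Q(T, L) = 1/(L + T) - L
Q(t(3, 6), F) - 437 = (1 - 1*(-5)² - 1*(-5)*3)/(-5 + 3) - 437 = (1 - 1*25 + 15)/(-2) - 437 = -(1 - 25 + 15)/2 - 437 = -½*(-9) - 437 = 9/2 - 437 = -865/2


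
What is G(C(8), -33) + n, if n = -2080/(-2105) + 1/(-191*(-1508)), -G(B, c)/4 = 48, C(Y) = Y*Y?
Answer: -23162059227/121259788 ≈ -191.01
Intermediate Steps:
C(Y) = Y²
G(B, c) = -192 (G(B, c) = -4*48 = -192)
n = 119820069/121259788 (n = -2080*(-1/2105) - 1/191*(-1/1508) = 416/421 + 1/288028 = 119820069/121259788 ≈ 0.98813)
G(C(8), -33) + n = -192 + 119820069/121259788 = -23162059227/121259788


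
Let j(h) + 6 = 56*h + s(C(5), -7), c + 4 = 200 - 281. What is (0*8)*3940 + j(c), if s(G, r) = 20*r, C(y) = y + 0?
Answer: -4906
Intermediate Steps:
C(y) = y
c = -85 (c = -4 + (200 - 281) = -4 - 81 = -85)
j(h) = -146 + 56*h (j(h) = -6 + (56*h + 20*(-7)) = -6 + (56*h - 140) = -6 + (-140 + 56*h) = -146 + 56*h)
(0*8)*3940 + j(c) = (0*8)*3940 + (-146 + 56*(-85)) = 0*3940 + (-146 - 4760) = 0 - 4906 = -4906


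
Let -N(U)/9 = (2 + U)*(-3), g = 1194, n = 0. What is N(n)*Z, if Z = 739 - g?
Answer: -24570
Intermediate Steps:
N(U) = 54 + 27*U (N(U) = -9*(2 + U)*(-3) = -9*(-6 - 3*U) = 54 + 27*U)
Z = -455 (Z = 739 - 1*1194 = 739 - 1194 = -455)
N(n)*Z = (54 + 27*0)*(-455) = (54 + 0)*(-455) = 54*(-455) = -24570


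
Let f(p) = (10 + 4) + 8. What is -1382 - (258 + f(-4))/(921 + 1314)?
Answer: -617810/447 ≈ -1382.1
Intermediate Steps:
f(p) = 22 (f(p) = 14 + 8 = 22)
-1382 - (258 + f(-4))/(921 + 1314) = -1382 - (258 + 22)/(921 + 1314) = -1382 - 280/2235 = -1382 - 1*56/447 = -1382 - 56/447 = -617810/447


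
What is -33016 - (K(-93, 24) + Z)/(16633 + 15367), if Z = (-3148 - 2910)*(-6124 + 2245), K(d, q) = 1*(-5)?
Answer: -1080010977/32000 ≈ -33750.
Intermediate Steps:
K(d, q) = -5
Z = 23498982 (Z = -6058*(-3879) = 23498982)
-33016 - (K(-93, 24) + Z)/(16633 + 15367) = -33016 - (-5 + 23498982)/(16633 + 15367) = -33016 - 23498977/32000 = -1080010977/32000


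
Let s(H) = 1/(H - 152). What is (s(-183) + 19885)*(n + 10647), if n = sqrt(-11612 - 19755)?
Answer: 70924713678/335 + 6661474*I*sqrt(31367)/335 ≈ 2.1172e+8 + 3.5218e+6*I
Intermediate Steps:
n = I*sqrt(31367) (n = sqrt(-31367) = I*sqrt(31367) ≈ 177.11*I)
s(H) = 1/(-152 + H)
(s(-183) + 19885)*(n + 10647) = (1/(-152 - 183) + 19885)*(I*sqrt(31367) + 10647) = (1/(-335) + 19885)*(10647 + I*sqrt(31367)) = (-1/335 + 19885)*(10647 + I*sqrt(31367)) = 6661474*(10647 + I*sqrt(31367))/335 = 70924713678/335 + 6661474*I*sqrt(31367)/335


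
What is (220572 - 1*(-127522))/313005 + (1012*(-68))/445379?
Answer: 12135818686/12673259445 ≈ 0.95759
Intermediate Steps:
(220572 - 1*(-127522))/313005 + (1012*(-68))/445379 = (220572 + 127522)*(1/313005) - 68816*1/445379 = 348094*(1/313005) - 6256/40489 = 348094/313005 - 6256/40489 = 12135818686/12673259445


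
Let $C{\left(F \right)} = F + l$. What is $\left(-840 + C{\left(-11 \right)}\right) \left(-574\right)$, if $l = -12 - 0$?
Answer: $495362$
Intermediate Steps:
$l = -12$ ($l = -12 + 0 = -12$)
$C{\left(F \right)} = -12 + F$ ($C{\left(F \right)} = F - 12 = -12 + F$)
$\left(-840 + C{\left(-11 \right)}\right) \left(-574\right) = \left(-840 - 23\right) \left(-574\right) = \left(-863\right) \left(-574\right) = 495362$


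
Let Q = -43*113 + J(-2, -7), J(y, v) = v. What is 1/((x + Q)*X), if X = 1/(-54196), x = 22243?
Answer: -54196/17377 ≈ -3.1188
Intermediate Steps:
Q = -4866 (Q = -43*113 - 7 = -4859 - 7 = -4866)
X = -1/54196 ≈ -1.8452e-5
1/((x + Q)*X) = 1/((22243 - 4866)*(-1/54196)) = -54196/17377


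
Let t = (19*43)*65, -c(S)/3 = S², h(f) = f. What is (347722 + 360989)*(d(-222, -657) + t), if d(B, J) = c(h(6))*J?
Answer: 87923395371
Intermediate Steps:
c(S) = -3*S²
d(B, J) = -108*J (d(B, J) = (-3*6²)*J = (-3*36)*J = -108*J)
t = 53105 (t = 817*65 = 53105)
(347722 + 360989)*(d(-222, -657) + t) = (347722 + 360989)*(-108*(-657) + 53105) = 708711*(70956 + 53105) = 708711*124061 = 87923395371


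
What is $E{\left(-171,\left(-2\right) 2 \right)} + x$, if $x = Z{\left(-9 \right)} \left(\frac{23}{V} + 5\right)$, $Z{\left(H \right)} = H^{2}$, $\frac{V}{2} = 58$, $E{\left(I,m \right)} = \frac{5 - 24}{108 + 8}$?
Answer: $\frac{12206}{29} \approx 420.9$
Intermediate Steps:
$E{\left(I,m \right)} = - \frac{19}{116}$
$V = 116$ ($V = 2 \cdot 58 = 116$)
$x = \frac{48843}{116}$ ($x = \left(-9\right)^{2} \left(\frac{23}{116} + 5\right) = 81 \left(23 \cdot \frac{1}{116} + 5\right) = 81 \left(\frac{23}{116} + 5\right) = 81 \cdot \frac{603}{116} = \frac{48843}{116} \approx 421.06$)
$E{\left(-171,\left(-2\right) 2 \right)} + x = - \frac{19}{116} + \frac{48843}{116} = \frac{12206}{29}$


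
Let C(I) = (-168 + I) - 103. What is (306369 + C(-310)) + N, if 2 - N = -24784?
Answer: 330574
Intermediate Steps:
C(I) = -271 + I
N = 24786 (N = 2 - 1*(-24784) = 2 + 24784 = 24786)
(306369 + C(-310)) + N = (306369 + (-271 - 310)) + 24786 = (306369 - 581) + 24786 = 305788 + 24786 = 330574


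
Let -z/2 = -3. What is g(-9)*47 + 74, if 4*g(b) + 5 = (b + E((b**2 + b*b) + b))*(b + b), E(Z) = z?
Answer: 2599/4 ≈ 649.75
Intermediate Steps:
z = 6 (z = -2*(-3) = 6)
E(Z) = 6
g(b) = -5/4 + b*(6 + b)/2 (g(b) = -5/4 + ((b + 6)*(b + b))/4 = -5/4 + ((6 + b)*(2*b))/4 = -5/4 + (2*b*(6 + b))/4 = -5/4 + b*(6 + b)/2)
g(-9)*47 + 74 = (-5/4 + (1/2)*(-9)**2 + 3*(-9))*47 + 74 = (-5/4 + (1/2)*81 - 27)*47 + 74 = (-5/4 + 81/2 - 27)*47 + 74 = (49/4)*47 + 74 = 2303/4 + 74 = 2599/4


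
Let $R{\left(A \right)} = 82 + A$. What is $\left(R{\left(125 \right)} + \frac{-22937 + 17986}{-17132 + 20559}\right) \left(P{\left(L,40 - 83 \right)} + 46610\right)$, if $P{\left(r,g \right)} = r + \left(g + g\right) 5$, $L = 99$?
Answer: $\frac{32600686202}{3427} \approx 9.5129 \cdot 10^{6}$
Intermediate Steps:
$P{\left(r,g \right)} = r + 10 g$ ($P{\left(r,g \right)} = r + 2 g 5 = r + 10 g$)
$\left(R{\left(125 \right)} + \frac{-22937 + 17986}{-17132 + 20559}\right) \left(P{\left(L,40 - 83 \right)} + 46610\right) = \left(\left(82 + 125\right) + \frac{-22937 + 17986}{-17132 + 20559}\right) \left(\left(99 + 10 \left(40 - 83\right)\right) + 46610\right) = \left(207 - \frac{4951}{3427}\right) \left(\left(99 + 10 \left(-43\right)\right) + 46610\right) = \left(207 - \frac{4951}{3427}\right) \left(\left(99 - 430\right) + 46610\right) = \left(207 - \frac{4951}{3427}\right) \left(-331 + 46610\right) = \frac{704438}{3427} \cdot 46279 = \frac{32600686202}{3427}$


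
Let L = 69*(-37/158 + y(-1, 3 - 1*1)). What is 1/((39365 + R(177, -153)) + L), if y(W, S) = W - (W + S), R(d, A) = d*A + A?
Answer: 158/1892341 ≈ 8.3494e-5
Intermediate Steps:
R(d, A) = A + A*d (R(d, A) = A*d + A = A + A*d)
y(W, S) = -S (y(W, S) = W - (S + W) = W + (-S - W) = -S)
L = -24357/158 (L = 69*(-37/158 - (3 - 1*1)) = 69*(-37*1/158 - (3 - 1)) = 69*(-37/158 - 1*2) = 69*(-37/158 - 2) = 69*(-353/158) = -24357/158 ≈ -154.16)
1/((39365 + R(177, -153)) + L) = 1/((39365 - 153*(1 + 177)) - 24357/158) = 1/((39365 - 153*178) - 24357/158) = 1/((39365 - 27234) - 24357/158) = 1/(12131 - 24357/158) = 1/(1892341/158) = 158/1892341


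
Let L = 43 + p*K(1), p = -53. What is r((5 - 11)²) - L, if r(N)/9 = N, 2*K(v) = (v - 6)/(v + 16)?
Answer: 9289/34 ≈ 273.21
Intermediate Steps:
K(v) = (-6 + v)/(2*(16 + v)) (K(v) = ((v - 6)/(v + 16))/2 = ((-6 + v)/(16 + v))/2 = (-6 + v)/(2*(16 + v)))
r(N) = 9*N
L = 1727/34 (L = 43 - 53*(-6 + 1)/(2*(16 + 1)) = 43 - 53*(-5)/(2*17) = 43 - 53*(-5/34) = 43 + 265/34 = 1727/34 ≈ 50.794)
r((5 - 11)²) - L = 9*(5 - 11)² - 1*1727/34 = 9*(-6)² - 1727/34 = 9*36 - 1727/34 = 324 - 1727/34 = 9289/34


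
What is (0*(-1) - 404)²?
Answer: 163216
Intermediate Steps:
(0*(-1) - 404)² = (0 - 404)² = (-404)² = 163216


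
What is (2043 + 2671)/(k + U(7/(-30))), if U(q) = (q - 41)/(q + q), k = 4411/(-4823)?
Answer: 45471244/843471 ≈ 53.910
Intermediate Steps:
k = -4411/4823 (k = 4411*(-1/4823) = -4411/4823 ≈ -0.91458)
U(q) = (-41 + q)/(2*q) (U(q) = (-41 + q)/((2*q)) = (-41 + q)*(1/(2*q)) = (-41 + q)/(2*q))
(2043 + 2671)/(k + U(7/(-30))) = (2043 + 2671)/(-4411/4823 + (-41 + 7/(-30))/(2*((7/(-30))))) = 4714/(-4411/4823 + (-41 + 7*(-1/30))/(2*((7*(-1/30))))) = 4714/(-4411/4823 + (-41 - 7/30)/(2*(-7/30))) = 4714/(-4411/4823 + (1/2)*(-30/7)*(-1237/30)) = 4714/(-4411/4823 + 1237/14) = 4714/(843471/9646) = 4714*(9646/843471) = 45471244/843471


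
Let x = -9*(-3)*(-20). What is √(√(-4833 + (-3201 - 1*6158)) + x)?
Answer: 2*√(-135 + I*√887) ≈ 2.548 + 23.377*I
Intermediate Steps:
x = -540 (x = 27*(-20) = -540)
√(√(-4833 + (-3201 - 1*6158)) + x) = √(√(-4833 + (-3201 - 1*6158)) - 540) = √(√(-4833 + (-3201 - 6158)) - 540) = √(√(-4833 - 9359) - 540) = √(√(-14192) - 540) = √(4*I*√887 - 540) = √(-540 + 4*I*√887)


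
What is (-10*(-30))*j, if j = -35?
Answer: -10500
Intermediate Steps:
(-10*(-30))*j = -10*(-30)*(-35) = 300*(-35) = -10500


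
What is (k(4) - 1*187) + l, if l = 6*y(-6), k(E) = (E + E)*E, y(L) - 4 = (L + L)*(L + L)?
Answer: 733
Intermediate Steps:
y(L) = 4 + 4*L**2 (y(L) = 4 + (L + L)*(L + L) = 4 + (2*L)*(2*L) = 4 + 4*L**2)
k(E) = 2*E**2 (k(E) = (2*E)*E = 2*E**2)
l = 888 (l = 6*(4 + 4*(-6)**2) = 6*(4 + 4*36) = 6*(4 + 144) = 6*148 = 888)
(k(4) - 1*187) + l = (2*4**2 - 1*187) + 888 = (2*16 - 187) + 888 = (32 - 187) + 888 = -155 + 888 = 733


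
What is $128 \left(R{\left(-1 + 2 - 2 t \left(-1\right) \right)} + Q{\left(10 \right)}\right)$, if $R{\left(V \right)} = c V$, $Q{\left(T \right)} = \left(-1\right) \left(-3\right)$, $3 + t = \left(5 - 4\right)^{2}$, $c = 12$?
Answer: $-13440$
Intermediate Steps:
$t = -2$ ($t = -3 + \left(5 - 4\right)^{2} = -3 + 1^{2} = -3 + 1 = -2$)
$Q{\left(T \right)} = 3$
$R{\left(V \right)} = 12 V$
$128 \left(R{\left(-1 + 2 - 2 t \left(-1\right) \right)} + Q{\left(10 \right)}\right) = 128 \left(12 \left(-1 + 2 \left(-2\right) \left(-2\right) \left(-1\right)\right) + 3\right) = 128 \left(12 \left(-1 + 2 \cdot 4 \left(-1\right)\right) + 3\right) = 128 \left(12 \left(-1 + 2 \left(-4\right)\right) + 3\right) = 128 \left(12 \left(-1 - 8\right) + 3\right) = 128 \left(12 \left(-9\right) + 3\right) = 128 \left(-108 + 3\right) = 128 \left(-105\right) = -13440$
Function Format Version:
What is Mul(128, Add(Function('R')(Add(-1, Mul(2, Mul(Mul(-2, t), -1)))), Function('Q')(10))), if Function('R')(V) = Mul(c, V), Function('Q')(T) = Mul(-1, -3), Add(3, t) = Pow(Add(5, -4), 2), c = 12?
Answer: -13440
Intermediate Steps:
t = -2 (t = Add(-3, Pow(Add(5, -4), 2)) = Add(-3, Pow(1, 2)) = Add(-3, 1) = -2)
Function('Q')(T) = 3
Function('R')(V) = Mul(12, V)
Mul(128, Add(Function('R')(Add(-1, Mul(2, Mul(Mul(-2, t), -1)))), Function('Q')(10))) = Mul(128, Add(Mul(12, Add(-1, Mul(2, Mul(Mul(-2, -2), -1)))), 3)) = Mul(128, Add(Mul(12, Add(-1, Mul(2, Mul(4, -1)))), 3)) = Mul(128, Add(Mul(12, Add(-1, Mul(2, -4))), 3)) = Mul(128, Add(Mul(12, Add(-1, -8)), 3)) = Mul(128, Add(Mul(12, -9), 3)) = Mul(128, Add(-108, 3)) = Mul(128, -105) = -13440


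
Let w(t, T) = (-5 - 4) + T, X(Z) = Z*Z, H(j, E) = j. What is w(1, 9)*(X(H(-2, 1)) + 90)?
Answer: 0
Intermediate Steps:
X(Z) = Z²
w(t, T) = -9 + T
w(1, 9)*(X(H(-2, 1)) + 90) = (-9 + 9)*((-2)² + 90) = 0*(4 + 90) = 0*94 = 0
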